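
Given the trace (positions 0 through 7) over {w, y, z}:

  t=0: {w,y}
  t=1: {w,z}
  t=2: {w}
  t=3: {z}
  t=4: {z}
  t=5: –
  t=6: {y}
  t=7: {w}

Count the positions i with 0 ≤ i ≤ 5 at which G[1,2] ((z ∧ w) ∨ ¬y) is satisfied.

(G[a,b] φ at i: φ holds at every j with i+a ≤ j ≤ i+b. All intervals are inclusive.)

Evaluate at each i in [0,5]:
  i=0: ✓ (all of [1,2])
  i=1: ✓ (all of [2,3])
  i=2: ✓ (all of [3,4])
  i=3: ✓ (all of [4,5])
  i=4: ✗ (fails at j=6)
  i=5: ✗ (fails at j=6)
Positions where it holds: {0, 1, 2, 3} → 4.

4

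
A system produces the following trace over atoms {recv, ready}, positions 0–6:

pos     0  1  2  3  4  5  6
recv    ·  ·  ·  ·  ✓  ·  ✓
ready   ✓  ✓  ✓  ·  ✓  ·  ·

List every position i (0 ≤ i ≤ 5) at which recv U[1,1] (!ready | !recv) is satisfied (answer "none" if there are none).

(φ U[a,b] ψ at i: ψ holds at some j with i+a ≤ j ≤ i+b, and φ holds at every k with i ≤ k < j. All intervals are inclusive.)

4

Evaluate at each i in [0,5]:
  i=0: ✗ (lhs fails at k=0 before rhs at j=1)
  i=1: ✗ (lhs fails at k=1 before rhs at j=2)
  i=2: ✗ (lhs fails at k=2 before rhs at j=3)
  i=3: ✗ (no rhs in [4,4])
  i=4: ✓ (rhs at j=5; lhs holds on [4,4])
  i=5: ✗ (lhs fails at k=5 before rhs at j=6)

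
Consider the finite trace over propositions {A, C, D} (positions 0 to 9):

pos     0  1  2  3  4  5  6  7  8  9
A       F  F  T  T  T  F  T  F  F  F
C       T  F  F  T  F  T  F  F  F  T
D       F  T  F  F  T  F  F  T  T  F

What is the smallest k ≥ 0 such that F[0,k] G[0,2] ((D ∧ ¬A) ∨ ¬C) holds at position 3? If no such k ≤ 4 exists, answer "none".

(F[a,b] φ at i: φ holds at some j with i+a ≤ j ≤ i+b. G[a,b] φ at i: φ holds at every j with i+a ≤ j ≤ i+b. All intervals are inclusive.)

Scan j = 3,4,… for G[0,2] ((D ∧ ¬A) ∨ ¬C):
  j=3: fails
  j=4: fails
  j=5: fails
  j=6: holds
First hit at j=6, so smallest k = 6-3 = 3.

3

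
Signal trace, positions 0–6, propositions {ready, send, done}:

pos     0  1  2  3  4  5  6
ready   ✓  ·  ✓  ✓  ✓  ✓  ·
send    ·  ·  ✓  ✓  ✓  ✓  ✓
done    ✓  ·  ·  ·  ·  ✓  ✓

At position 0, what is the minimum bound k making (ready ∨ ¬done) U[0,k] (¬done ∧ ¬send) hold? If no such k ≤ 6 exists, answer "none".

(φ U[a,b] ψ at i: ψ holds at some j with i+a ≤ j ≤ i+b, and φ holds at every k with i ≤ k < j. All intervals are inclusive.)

1

Need earliest j ≥ 0 with (¬done ∧ ¬send), and (ready ∨ ¬done) at every k in [0,j-1].
  j=0: rhs fails.
  j=1: rhs holds; lhs holds on [0,0]. k = 1.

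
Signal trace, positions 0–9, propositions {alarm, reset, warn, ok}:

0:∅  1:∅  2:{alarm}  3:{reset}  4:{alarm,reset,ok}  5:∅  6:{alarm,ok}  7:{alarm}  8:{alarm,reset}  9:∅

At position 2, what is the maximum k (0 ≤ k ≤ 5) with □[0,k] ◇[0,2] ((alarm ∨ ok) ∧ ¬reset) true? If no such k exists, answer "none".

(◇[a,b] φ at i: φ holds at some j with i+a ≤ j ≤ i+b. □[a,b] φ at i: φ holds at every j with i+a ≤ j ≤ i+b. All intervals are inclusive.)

0

◇[0,2] ((alarm ∨ ok) ∧ ¬reset) must hold from j=2 onward; find where it first fails.
  j=2: holds
  j=3: fails
Holds on [2,2], so largest k = 0.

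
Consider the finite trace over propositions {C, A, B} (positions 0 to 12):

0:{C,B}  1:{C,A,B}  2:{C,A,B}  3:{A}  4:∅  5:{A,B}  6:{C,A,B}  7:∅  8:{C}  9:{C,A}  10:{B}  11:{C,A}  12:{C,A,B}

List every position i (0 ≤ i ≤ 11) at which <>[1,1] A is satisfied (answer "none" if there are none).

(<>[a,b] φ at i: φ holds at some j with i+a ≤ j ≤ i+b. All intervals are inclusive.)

0, 1, 2, 4, 5, 8, 10, 11

Evaluate at each i in [0,11]:
  i=0: ✓ (witness j=1)
  i=1: ✓ (witness j=2)
  i=2: ✓ (witness j=3)
  i=3: ✗ (none in [4,4])
  i=4: ✓ (witness j=5)
  i=5: ✓ (witness j=6)
  i=6: ✗ (none in [7,7])
  i=7: ✗ (none in [8,8])
  i=8: ✓ (witness j=9)
  i=9: ✗ (none in [10,10])
  i=10: ✓ (witness j=11)
  i=11: ✓ (witness j=12)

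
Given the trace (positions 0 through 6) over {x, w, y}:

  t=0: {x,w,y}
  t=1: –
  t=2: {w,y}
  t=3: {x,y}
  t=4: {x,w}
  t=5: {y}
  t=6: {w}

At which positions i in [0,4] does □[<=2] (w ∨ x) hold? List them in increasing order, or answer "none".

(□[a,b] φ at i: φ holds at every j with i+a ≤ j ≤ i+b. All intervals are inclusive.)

2

Evaluate at each i in [0,4]:
  i=0: ✗ (fails at j=1)
  i=1: ✗ (fails at j=1)
  i=2: ✓ (all of [2,4])
  i=3: ✗ (fails at j=5)
  i=4: ✗ (fails at j=5)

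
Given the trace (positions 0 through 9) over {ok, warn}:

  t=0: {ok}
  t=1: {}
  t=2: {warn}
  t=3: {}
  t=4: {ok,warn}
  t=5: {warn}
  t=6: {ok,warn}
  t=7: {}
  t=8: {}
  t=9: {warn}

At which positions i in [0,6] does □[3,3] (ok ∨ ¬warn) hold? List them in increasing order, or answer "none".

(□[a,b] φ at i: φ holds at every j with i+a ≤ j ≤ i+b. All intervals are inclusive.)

0, 1, 3, 4, 5

Evaluate at each i in [0,6]:
  i=0: ✓ (all of [3,3])
  i=1: ✓ (all of [4,4])
  i=2: ✗ (fails at j=5)
  i=3: ✓ (all of [6,6])
  i=4: ✓ (all of [7,7])
  i=5: ✓ (all of [8,8])
  i=6: ✗ (fails at j=9)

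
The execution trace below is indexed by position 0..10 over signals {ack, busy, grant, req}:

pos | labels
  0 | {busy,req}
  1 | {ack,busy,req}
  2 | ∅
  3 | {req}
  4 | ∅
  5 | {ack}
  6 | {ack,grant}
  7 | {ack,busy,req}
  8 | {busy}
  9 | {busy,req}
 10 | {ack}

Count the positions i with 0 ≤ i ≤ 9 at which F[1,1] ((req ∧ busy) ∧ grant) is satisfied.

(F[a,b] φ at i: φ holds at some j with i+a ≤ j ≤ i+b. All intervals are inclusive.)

0

Evaluate at each i in [0,9]:
  i=0: ✗ (none in [1,1])
  i=1: ✗ (none in [2,2])
  i=2: ✗ (none in [3,3])
  i=3: ✗ (none in [4,4])
  i=4: ✗ (none in [5,5])
  i=5: ✗ (none in [6,6])
  i=6: ✗ (none in [7,7])
  i=7: ✗ (none in [8,8])
  i=8: ✗ (none in [9,9])
  i=9: ✗ (none in [10,10])
Positions where it holds: {} → 0.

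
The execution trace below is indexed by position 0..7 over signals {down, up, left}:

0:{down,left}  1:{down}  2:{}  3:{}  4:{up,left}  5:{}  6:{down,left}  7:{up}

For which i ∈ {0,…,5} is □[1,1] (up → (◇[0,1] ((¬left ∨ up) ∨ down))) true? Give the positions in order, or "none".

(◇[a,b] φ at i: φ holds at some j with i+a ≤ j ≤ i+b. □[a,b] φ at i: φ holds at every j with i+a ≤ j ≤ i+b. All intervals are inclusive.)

0, 1, 2, 3, 4, 5

Evaluate at each i in [0,5]:
  i=0: ✓ (all of [1,1])
  i=1: ✓ (all of [2,2])
  i=2: ✓ (all of [3,3])
  i=3: ✓ (all of [4,4])
  i=4: ✓ (all of [5,5])
  i=5: ✓ (all of [6,6])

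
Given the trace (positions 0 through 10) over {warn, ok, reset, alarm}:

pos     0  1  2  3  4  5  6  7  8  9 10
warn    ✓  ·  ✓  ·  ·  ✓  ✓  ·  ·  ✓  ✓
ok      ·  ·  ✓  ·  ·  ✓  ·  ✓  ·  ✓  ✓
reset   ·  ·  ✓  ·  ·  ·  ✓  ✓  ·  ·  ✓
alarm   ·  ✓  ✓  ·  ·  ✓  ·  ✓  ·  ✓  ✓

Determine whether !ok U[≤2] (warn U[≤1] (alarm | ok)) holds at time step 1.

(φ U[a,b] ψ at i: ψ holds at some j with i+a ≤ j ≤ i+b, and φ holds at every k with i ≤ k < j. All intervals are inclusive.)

Need some j in [1,3] with (warn U[≤1] (alarm | ok)), and !ok at every k in [1,j-1].
  j=1: (warn U[≤1] (alarm | ok)) holds; no prefix to check → satisfied.

True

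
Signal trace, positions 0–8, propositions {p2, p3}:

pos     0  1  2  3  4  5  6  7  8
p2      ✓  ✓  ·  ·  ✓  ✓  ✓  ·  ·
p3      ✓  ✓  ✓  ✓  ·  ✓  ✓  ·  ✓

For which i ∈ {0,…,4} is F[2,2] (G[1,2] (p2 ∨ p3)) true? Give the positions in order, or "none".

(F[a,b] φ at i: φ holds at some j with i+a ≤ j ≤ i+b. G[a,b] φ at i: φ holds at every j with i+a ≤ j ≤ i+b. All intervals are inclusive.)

Evaluate at each i in [0,4]:
  i=0: ✓ (witness j=2)
  i=1: ✓ (witness j=3)
  i=2: ✓ (witness j=4)
  i=3: ✗ (none in [5,5])
  i=4: ✗ (none in [6,6])

0, 1, 2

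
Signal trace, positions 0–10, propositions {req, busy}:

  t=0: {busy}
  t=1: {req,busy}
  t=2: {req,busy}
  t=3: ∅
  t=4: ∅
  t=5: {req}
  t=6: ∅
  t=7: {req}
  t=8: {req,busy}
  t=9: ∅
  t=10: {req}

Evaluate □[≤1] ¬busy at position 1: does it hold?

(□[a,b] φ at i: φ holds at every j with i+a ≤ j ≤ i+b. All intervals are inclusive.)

Does not hold

Check ¬busy at every j in [1,2]:
  j=1: false
  j=2: false
Fails at j=1 → formula fails.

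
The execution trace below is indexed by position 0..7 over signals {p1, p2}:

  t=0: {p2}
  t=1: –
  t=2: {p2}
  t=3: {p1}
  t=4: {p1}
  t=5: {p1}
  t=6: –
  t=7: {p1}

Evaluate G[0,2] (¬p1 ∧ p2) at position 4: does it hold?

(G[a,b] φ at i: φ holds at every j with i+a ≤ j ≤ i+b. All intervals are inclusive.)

Check (¬p1 ∧ p2) at every j in [4,6]:
  j=4: false
  j=5: false
  j=6: false
Fails at j=4 → formula fails.

False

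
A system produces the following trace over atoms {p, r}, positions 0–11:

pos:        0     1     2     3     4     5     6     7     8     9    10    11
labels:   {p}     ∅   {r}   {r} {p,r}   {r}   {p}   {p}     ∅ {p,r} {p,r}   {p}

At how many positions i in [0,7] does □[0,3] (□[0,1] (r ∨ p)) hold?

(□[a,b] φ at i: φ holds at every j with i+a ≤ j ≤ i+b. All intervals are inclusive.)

2

Evaluate at each i in [0,7]:
  i=0: ✗ (fails at j=0)
  i=1: ✗ (fails at j=1)
  i=2: ✓ (all of [2,5])
  i=3: ✓ (all of [3,6])
  i=4: ✗ (fails at j=7)
  i=5: ✗ (fails at j=7)
  i=6: ✗ (fails at j=7)
  i=7: ✗ (fails at j=7)
Positions where it holds: {2, 3} → 2.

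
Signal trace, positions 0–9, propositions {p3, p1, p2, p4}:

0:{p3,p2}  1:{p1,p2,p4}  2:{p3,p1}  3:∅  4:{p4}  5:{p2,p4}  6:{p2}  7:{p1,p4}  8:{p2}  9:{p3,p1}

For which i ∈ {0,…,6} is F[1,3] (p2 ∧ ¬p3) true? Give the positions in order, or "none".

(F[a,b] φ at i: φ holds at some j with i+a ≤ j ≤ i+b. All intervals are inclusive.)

Evaluate at each i in [0,6]:
  i=0: ✓ (witness j=1)
  i=1: ✗ (none in [2,4])
  i=2: ✓ (witness j=5)
  i=3: ✓ (witness j=5)
  i=4: ✓ (witness j=5)
  i=5: ✓ (witness j=6)
  i=6: ✓ (witness j=8)

0, 2, 3, 4, 5, 6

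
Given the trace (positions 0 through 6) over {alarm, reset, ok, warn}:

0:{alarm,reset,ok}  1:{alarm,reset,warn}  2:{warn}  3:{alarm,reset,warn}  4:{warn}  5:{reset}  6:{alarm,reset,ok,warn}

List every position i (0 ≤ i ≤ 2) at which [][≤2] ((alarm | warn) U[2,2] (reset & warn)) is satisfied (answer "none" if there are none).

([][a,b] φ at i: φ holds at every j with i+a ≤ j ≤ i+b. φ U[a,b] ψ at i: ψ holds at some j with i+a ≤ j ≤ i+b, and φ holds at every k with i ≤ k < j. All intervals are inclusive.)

none

Evaluate at each i in [0,2]:
  i=0: ✗ (fails at j=0)
  i=1: ✗ (fails at j=2)
  i=2: ✗ (fails at j=2)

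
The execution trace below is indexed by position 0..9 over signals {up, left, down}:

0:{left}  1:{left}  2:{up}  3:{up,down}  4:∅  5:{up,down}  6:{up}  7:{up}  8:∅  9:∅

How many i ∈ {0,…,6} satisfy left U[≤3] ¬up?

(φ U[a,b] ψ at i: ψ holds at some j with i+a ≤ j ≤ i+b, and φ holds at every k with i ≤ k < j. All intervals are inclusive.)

Evaluate at each i in [0,6]:
  i=0: ✓ (rhs at j=0)
  i=1: ✓ (rhs at j=1)
  i=2: ✗ (lhs fails at k=2 before rhs at j=4)
  i=3: ✗ (lhs fails at k=3 before rhs at j=4)
  i=4: ✓ (rhs at j=4)
  i=5: ✗ (lhs fails at k=5 before rhs at j=8)
  i=6: ✗ (lhs fails at k=6 before rhs at j=8)
Positions where it holds: {0, 1, 4} → 3.

3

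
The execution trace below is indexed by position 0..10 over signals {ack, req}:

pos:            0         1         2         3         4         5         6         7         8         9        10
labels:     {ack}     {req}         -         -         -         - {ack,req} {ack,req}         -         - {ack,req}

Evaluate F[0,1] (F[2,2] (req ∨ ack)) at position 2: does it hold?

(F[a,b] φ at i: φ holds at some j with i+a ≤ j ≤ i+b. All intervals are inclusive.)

Check F[2,2] (req ∨ ack) at each j in [2,3]:
  j=2: fails (none in [4,4])
  j=3: fails (none in [5,5])
No position in the window satisfies it → formula fails.

Does not hold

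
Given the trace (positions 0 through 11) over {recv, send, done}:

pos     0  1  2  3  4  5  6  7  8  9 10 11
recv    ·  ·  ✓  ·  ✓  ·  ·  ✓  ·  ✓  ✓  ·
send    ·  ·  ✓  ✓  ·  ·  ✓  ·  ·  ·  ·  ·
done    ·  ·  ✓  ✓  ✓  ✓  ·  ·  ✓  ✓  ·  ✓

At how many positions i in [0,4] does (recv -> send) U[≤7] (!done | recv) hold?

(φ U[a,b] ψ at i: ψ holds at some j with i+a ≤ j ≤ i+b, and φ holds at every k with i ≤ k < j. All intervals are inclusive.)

5

Evaluate at each i in [0,4]:
  i=0: ✓ (rhs at j=0)
  i=1: ✓ (rhs at j=1)
  i=2: ✓ (rhs at j=2)
  i=3: ✓ (rhs at j=4; lhs holds on [3,3])
  i=4: ✓ (rhs at j=4)
Positions where it holds: {0, 1, 2, 3, 4} → 5.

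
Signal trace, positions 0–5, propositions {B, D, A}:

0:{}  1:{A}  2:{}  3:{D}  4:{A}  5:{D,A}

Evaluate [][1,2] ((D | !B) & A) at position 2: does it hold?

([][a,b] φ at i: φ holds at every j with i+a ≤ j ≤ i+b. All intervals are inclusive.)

Check ((D | !B) & A) at every j in [3,4]:
  j=3: false
  j=4: true
Fails at j=3 → formula fails.

False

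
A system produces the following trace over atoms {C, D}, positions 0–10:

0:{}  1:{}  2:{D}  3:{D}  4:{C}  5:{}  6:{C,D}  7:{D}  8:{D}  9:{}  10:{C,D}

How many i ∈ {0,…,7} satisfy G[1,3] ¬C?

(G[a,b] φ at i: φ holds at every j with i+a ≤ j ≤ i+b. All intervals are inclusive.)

2

Evaluate at each i in [0,7]:
  i=0: ✓ (all of [1,3])
  i=1: ✗ (fails at j=4)
  i=2: ✗ (fails at j=4)
  i=3: ✗ (fails at j=4)
  i=4: ✗ (fails at j=6)
  i=5: ✗ (fails at j=6)
  i=6: ✓ (all of [7,9])
  i=7: ✗ (fails at j=10)
Positions where it holds: {0, 6} → 2.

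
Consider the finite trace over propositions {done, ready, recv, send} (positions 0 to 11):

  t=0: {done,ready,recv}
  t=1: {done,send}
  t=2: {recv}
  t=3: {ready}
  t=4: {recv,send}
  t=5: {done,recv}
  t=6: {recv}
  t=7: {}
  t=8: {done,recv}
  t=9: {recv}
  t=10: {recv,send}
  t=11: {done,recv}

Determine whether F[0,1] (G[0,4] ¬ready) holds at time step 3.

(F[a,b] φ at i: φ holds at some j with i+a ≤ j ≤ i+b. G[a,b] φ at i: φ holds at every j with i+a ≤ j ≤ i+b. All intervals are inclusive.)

True

Check G[0,4] ¬ready at each j in [3,4]:
  j=3: fails at 3
  j=4: holds on [4,8]
Found at j=4 → formula holds.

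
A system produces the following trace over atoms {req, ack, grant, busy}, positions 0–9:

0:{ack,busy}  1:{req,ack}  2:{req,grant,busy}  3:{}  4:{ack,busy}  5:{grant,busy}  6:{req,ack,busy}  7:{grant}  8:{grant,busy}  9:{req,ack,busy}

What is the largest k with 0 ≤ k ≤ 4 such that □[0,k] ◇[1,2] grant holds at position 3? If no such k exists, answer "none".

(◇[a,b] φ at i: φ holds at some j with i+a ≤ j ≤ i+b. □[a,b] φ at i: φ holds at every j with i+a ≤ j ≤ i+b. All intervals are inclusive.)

4

◇[1,2] grant must hold from j=3 onward; find where it first fails.
  j=3: holds
  j=4: holds
  j=5: holds
  j=6: holds
  j=7: holds
Holds through j=7; largest k = 4.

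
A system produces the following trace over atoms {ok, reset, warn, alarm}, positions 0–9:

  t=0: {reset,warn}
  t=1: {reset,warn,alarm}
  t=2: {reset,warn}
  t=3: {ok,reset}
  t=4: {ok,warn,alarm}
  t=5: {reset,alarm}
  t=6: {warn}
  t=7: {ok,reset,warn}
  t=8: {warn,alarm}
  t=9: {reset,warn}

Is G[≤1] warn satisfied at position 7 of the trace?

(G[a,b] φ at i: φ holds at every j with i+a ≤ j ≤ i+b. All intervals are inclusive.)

Yes

Check warn at every j in [7,8]:
  j=7: true
  j=8: true
All positions satisfy it → formula holds.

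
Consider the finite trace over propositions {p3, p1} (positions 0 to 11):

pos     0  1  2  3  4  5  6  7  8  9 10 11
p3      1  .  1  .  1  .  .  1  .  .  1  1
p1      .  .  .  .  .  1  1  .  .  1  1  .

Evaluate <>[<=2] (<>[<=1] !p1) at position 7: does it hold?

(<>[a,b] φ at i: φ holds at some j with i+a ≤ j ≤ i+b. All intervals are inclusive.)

Yes

Check <>[<=1] !p1 at each j in [7,9]:
  j=7: holds (witness at 7)
  j=8: holds (witness at 8)
  j=9: fails (none in [9,10])
Found at j=7 → formula holds.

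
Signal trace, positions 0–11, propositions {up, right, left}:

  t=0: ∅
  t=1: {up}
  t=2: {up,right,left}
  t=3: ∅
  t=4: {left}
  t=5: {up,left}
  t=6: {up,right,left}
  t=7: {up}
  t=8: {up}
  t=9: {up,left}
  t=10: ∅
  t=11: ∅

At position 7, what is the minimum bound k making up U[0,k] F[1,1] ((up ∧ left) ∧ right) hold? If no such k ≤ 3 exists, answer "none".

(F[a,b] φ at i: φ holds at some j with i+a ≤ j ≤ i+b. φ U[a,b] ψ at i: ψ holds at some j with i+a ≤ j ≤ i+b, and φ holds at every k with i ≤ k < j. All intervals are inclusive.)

Need earliest j ≥ 7 with F[1,1] ((up ∧ left) ∧ right), and up at every k in [7,j-1].
  j=7: rhs fails.
  j=8: rhs fails.
  j=9: rhs fails.
  j=10: rhs fails.
No witness within the range → none.

none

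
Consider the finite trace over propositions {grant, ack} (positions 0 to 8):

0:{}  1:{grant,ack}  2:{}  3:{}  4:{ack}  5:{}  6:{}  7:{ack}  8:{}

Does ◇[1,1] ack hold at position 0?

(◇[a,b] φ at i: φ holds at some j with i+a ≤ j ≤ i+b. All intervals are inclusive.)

Yes

Check ack at each j in [1,1]:
  j=1: true
Found at j=1 → formula holds.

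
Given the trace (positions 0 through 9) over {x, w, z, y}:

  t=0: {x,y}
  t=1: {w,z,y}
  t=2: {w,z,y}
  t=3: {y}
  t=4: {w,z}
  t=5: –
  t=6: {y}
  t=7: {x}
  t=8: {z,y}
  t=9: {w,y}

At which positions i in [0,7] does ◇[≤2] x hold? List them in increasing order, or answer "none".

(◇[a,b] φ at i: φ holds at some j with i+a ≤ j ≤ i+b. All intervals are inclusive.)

Evaluate at each i in [0,7]:
  i=0: ✓ (witness j=0)
  i=1: ✗ (none in [1,3])
  i=2: ✗ (none in [2,4])
  i=3: ✗ (none in [3,5])
  i=4: ✗ (none in [4,6])
  i=5: ✓ (witness j=7)
  i=6: ✓ (witness j=7)
  i=7: ✓ (witness j=7)

0, 5, 6, 7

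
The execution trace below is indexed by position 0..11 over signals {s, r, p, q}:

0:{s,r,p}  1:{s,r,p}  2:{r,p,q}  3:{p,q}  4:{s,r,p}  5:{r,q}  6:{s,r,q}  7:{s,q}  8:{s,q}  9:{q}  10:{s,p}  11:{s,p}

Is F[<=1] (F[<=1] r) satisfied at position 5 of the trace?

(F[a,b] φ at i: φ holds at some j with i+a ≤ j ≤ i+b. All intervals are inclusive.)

Holds

Check F[<=1] r at each j in [5,6]:
  j=5: holds (witness at 5)
  j=6: holds (witness at 6)
Found at j=5 → formula holds.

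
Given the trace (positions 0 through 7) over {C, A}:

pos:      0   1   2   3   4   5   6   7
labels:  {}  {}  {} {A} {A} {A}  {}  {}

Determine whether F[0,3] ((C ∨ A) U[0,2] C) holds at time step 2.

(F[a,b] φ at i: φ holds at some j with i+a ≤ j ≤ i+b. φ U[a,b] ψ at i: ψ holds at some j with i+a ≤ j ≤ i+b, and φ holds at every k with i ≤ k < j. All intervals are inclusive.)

No

Check ((C ∨ A) U[0,2] C) at each j in [2,5]:
  j=2: fails
  j=3: fails
  j=4: fails
  j=5: fails
No position in the window satisfies it → formula fails.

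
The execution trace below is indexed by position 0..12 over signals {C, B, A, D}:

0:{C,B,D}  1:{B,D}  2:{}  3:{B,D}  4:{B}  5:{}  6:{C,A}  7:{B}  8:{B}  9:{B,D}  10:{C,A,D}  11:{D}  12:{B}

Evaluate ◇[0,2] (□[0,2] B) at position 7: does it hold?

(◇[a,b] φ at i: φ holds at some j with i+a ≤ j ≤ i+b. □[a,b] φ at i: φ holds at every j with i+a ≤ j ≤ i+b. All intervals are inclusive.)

Holds

Check □[0,2] B at each j in [7,9]:
  j=7: holds on [7,9]
  j=8: fails at 10
  j=9: fails at 10
Found at j=7 → formula holds.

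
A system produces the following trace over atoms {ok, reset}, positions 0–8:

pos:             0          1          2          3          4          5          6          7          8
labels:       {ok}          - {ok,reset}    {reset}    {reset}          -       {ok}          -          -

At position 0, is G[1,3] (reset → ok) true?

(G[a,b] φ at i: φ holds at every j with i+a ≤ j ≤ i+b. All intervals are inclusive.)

Does not hold

Check (reset → ok) at every j in [1,3]:
  j=1: antecedent false → ✓
  j=2: antecedent true; consequent true → ✓
  j=3: antecedent true; consequent false → ✗
Fails at j=3 → formula fails.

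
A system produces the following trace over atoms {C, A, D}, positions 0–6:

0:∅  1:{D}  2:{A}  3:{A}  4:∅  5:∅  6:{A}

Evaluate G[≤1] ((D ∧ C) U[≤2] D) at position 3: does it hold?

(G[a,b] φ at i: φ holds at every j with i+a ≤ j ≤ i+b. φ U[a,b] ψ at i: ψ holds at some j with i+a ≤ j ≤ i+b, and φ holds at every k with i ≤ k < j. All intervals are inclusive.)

False

Check ((D ∧ C) U[≤2] D) at every j in [3,4]:
  j=3: fails
  j=4: fails
Fails at j=3 → formula fails.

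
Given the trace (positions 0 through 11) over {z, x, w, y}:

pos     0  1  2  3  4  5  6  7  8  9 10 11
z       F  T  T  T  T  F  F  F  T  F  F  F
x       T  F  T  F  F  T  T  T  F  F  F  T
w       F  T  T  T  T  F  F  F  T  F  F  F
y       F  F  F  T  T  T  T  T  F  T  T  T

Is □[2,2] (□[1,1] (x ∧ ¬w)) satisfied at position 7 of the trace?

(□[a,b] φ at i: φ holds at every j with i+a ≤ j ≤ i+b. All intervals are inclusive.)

Does not hold

Check □[1,1] (x ∧ ¬w) at every j in [9,9]:
  j=9: fails at 10
Fails at j=9 → formula fails.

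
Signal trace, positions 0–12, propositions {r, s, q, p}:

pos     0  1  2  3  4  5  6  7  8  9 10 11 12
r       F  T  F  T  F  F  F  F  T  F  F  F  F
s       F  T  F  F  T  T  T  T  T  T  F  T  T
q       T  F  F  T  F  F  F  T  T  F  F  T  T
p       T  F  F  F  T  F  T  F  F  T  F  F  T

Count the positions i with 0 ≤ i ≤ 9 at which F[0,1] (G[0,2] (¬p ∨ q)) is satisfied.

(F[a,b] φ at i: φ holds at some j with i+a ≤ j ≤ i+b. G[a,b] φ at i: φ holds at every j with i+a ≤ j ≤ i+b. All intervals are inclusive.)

Evaluate at each i in [0,9]:
  i=0: ✓ (witness j=0)
  i=1: ✓ (witness j=1)
  i=2: ✗ (none in [2,3])
  i=3: ✗ (none in [3,4])
  i=4: ✗ (none in [4,5])
  i=5: ✗ (none in [5,6])
  i=6: ✗ (none in [6,7])
  i=7: ✗ (none in [7,8])
  i=8: ✗ (none in [8,9])
  i=9: ✓ (witness j=10)
Positions where it holds: {0, 1, 9} → 3.

3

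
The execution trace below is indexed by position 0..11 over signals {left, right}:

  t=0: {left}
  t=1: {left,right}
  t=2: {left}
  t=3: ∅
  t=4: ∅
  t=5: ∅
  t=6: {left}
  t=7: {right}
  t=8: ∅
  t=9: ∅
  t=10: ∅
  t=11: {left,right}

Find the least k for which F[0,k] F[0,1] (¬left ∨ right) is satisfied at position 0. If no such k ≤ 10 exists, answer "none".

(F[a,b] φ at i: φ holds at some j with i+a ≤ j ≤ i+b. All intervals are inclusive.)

0

Scan j = 0,1,… for F[0,1] (¬left ∨ right):
  j=0: holds
First hit at j=0, so smallest k = 0-0 = 0.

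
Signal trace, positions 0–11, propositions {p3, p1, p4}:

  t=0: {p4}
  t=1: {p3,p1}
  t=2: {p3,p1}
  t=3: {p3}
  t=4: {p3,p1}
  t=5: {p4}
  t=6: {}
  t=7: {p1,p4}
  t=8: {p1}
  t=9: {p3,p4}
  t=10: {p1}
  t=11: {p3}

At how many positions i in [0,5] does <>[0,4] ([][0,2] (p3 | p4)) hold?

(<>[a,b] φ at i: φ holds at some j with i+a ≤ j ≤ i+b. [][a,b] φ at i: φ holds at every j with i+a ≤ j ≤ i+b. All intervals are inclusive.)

Evaluate at each i in [0,5]:
  i=0: ✓ (witness j=0)
  i=1: ✓ (witness j=1)
  i=2: ✓ (witness j=2)
  i=3: ✓ (witness j=3)
  i=4: ✗ (none in [4,8])
  i=5: ✗ (none in [5,9])
Positions where it holds: {0, 1, 2, 3} → 4.

4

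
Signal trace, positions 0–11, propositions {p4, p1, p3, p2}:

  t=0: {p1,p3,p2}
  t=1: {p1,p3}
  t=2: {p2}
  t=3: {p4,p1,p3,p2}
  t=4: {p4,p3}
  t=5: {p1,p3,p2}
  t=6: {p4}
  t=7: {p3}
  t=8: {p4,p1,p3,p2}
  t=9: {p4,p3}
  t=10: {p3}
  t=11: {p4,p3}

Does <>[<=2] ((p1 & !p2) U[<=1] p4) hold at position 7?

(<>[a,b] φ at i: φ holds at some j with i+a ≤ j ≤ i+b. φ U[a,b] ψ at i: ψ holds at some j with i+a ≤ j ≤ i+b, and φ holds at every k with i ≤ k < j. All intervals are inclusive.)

Check ((p1 & !p2) U[<=1] p4) at each j in [7,9]:
  j=7: fails
  j=8: holds
  j=9: holds
Found at j=8 → formula holds.

Holds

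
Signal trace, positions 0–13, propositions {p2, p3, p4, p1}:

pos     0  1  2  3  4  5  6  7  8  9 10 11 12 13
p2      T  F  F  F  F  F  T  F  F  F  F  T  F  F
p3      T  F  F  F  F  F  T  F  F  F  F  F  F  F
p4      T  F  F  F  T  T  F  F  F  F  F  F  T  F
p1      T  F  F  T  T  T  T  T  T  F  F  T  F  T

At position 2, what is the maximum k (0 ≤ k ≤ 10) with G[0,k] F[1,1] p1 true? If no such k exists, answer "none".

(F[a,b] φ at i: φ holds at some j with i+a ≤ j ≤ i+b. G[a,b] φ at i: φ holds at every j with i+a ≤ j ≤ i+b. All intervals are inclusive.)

5

F[1,1] p1 must hold from j=2 onward; find where it first fails.
  j=2: holds
  j=3: holds
  j=4: holds
  j=5: holds
  j=6: holds
  j=7: holds
  j=8: fails
Holds on [2,7], so largest k = 5.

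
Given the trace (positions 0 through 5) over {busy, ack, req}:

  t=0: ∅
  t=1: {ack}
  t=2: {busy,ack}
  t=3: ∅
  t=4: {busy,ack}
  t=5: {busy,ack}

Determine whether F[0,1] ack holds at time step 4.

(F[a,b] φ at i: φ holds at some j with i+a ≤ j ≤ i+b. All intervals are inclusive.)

Holds

Check ack at each j in [4,5]:
  j=4: true
  j=5: true
Found at j=4 → formula holds.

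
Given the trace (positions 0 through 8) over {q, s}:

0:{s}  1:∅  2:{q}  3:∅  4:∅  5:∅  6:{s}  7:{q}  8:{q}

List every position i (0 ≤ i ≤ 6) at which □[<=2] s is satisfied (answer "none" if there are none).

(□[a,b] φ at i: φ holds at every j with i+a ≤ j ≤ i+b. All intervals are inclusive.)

none

Evaluate at each i in [0,6]:
  i=0: ✗ (fails at j=1)
  i=1: ✗ (fails at j=1)
  i=2: ✗ (fails at j=2)
  i=3: ✗ (fails at j=3)
  i=4: ✗ (fails at j=4)
  i=5: ✗ (fails at j=5)
  i=6: ✗ (fails at j=7)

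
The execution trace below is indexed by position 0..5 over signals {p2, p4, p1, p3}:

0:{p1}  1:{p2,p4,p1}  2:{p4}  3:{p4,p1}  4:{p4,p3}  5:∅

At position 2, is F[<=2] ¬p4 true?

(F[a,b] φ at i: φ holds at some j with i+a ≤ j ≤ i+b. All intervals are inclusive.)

False

Check ¬p4 at each j in [2,4]:
  j=2: false
  j=3: false
  j=4: false
No position in the window satisfies it → formula fails.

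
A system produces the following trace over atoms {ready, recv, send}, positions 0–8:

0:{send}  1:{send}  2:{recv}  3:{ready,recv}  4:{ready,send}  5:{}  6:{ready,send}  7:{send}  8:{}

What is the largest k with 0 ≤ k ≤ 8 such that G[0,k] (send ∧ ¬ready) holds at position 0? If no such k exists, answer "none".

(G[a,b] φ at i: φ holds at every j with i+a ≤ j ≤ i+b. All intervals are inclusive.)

1

(send ∧ ¬ready) must hold from j=0 onward; find where it first fails.
  j=0: holds
  j=1: holds
  j=2: fails
Holds on [0,1], so largest k = 1.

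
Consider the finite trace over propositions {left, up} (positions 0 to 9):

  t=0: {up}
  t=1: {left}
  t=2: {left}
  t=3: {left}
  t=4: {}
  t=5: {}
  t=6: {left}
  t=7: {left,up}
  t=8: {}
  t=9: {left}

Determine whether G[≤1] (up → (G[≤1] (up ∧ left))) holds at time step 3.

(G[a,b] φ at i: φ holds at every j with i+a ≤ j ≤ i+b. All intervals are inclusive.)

Holds

Check (up → (G[≤1] (up ∧ left))) at every j in [3,4]:
  j=3: antecedent false → ✓
  j=4: antecedent false → ✓
All positions satisfy it → formula holds.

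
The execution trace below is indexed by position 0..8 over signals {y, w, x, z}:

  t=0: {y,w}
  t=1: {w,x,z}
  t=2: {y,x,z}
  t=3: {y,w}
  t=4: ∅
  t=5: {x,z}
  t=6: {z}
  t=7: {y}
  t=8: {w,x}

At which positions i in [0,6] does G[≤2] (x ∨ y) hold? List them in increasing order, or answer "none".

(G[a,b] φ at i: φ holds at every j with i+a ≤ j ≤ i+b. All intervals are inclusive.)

Evaluate at each i in [0,6]:
  i=0: ✓ (all of [0,2])
  i=1: ✓ (all of [1,3])
  i=2: ✗ (fails at j=4)
  i=3: ✗ (fails at j=4)
  i=4: ✗ (fails at j=4)
  i=5: ✗ (fails at j=6)
  i=6: ✗ (fails at j=6)

0, 1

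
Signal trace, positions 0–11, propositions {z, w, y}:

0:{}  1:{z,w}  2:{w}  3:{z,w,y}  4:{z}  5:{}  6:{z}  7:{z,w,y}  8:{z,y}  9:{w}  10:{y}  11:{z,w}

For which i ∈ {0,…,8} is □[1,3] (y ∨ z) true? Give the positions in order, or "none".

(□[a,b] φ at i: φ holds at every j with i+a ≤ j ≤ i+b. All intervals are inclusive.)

5

Evaluate at each i in [0,8]:
  i=0: ✗ (fails at j=2)
  i=1: ✗ (fails at j=2)
  i=2: ✗ (fails at j=5)
  i=3: ✗ (fails at j=5)
  i=4: ✗ (fails at j=5)
  i=5: ✓ (all of [6,8])
  i=6: ✗ (fails at j=9)
  i=7: ✗ (fails at j=9)
  i=8: ✗ (fails at j=9)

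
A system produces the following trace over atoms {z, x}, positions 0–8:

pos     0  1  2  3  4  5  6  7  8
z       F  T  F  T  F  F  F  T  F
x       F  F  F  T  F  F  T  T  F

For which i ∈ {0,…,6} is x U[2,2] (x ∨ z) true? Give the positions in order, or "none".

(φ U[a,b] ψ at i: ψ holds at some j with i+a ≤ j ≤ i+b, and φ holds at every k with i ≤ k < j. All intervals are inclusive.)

Evaluate at each i in [0,6]:
  i=0: ✗ (no rhs in [2,2])
  i=1: ✗ (lhs fails at k=1 before rhs at j=3)
  i=2: ✗ (no rhs in [4,4])
  i=3: ✗ (no rhs in [5,5])
  i=4: ✗ (lhs fails at k=4 before rhs at j=6)
  i=5: ✗ (lhs fails at k=5 before rhs at j=7)
  i=6: ✗ (no rhs in [8,8])

none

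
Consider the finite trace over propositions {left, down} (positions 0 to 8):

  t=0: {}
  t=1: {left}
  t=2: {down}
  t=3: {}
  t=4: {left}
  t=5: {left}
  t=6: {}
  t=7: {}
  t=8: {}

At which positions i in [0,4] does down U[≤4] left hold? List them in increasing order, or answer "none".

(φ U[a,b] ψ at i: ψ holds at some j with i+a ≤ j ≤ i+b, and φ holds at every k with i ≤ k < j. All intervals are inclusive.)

1, 4

Evaluate at each i in [0,4]:
  i=0: ✗ (lhs fails at k=0 before rhs at j=1)
  i=1: ✓ (rhs at j=1)
  i=2: ✗ (lhs fails at k=3 before rhs at j=4)
  i=3: ✗ (lhs fails at k=3 before rhs at j=4)
  i=4: ✓ (rhs at j=4)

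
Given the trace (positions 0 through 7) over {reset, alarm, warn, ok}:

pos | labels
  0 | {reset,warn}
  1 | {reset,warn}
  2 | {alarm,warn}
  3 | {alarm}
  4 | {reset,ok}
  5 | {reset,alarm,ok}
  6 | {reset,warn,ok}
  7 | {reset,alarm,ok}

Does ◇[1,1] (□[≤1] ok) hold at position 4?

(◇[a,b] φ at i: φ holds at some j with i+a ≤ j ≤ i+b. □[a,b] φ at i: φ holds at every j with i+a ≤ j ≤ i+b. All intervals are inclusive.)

Holds

Check □[≤1] ok at each j in [5,5]:
  j=5: holds on [5,6]
Found at j=5 → formula holds.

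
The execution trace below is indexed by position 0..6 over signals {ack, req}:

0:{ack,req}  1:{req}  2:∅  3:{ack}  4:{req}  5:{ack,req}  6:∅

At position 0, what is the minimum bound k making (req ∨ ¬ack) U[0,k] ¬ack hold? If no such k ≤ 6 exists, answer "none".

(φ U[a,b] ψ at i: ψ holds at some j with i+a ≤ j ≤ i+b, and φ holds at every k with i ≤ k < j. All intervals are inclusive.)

1

Need earliest j ≥ 0 with ¬ack, and (req ∨ ¬ack) at every k in [0,j-1].
  j=0: rhs fails.
  j=1: rhs holds; lhs holds on [0,0]. k = 1.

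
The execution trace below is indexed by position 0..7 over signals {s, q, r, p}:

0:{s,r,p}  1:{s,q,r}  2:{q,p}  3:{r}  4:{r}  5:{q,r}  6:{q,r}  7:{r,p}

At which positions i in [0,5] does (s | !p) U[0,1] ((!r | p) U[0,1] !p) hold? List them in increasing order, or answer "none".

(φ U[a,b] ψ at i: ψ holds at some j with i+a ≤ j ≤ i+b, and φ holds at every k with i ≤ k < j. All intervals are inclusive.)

0, 1, 2, 3, 4, 5

Evaluate at each i in [0,5]:
  i=0: ✓ (rhs at j=0)
  i=1: ✓ (rhs at j=1)
  i=2: ✓ (rhs at j=2)
  i=3: ✓ (rhs at j=3)
  i=4: ✓ (rhs at j=4)
  i=5: ✓ (rhs at j=5)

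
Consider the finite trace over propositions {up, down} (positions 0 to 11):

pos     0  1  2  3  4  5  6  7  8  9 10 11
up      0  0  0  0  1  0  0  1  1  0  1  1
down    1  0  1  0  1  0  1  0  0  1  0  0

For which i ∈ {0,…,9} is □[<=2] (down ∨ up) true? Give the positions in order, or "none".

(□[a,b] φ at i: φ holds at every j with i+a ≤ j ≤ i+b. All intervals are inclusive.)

6, 7, 8, 9

Evaluate at each i in [0,9]:
  i=0: ✗ (fails at j=1)
  i=1: ✗ (fails at j=1)
  i=2: ✗ (fails at j=3)
  i=3: ✗ (fails at j=3)
  i=4: ✗ (fails at j=5)
  i=5: ✗ (fails at j=5)
  i=6: ✓ (all of [6,8])
  i=7: ✓ (all of [7,9])
  i=8: ✓ (all of [8,10])
  i=9: ✓ (all of [9,11])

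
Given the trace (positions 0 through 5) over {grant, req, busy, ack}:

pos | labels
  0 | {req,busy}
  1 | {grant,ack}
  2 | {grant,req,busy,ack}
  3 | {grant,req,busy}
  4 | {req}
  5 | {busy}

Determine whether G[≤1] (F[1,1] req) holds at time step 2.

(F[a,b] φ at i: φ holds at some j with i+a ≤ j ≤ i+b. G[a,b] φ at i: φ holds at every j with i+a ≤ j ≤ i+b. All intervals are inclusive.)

Check F[1,1] req at every j in [2,3]:
  j=2: holds (witness at 3)
  j=3: holds (witness at 4)
All positions satisfy it → formula holds.

Yes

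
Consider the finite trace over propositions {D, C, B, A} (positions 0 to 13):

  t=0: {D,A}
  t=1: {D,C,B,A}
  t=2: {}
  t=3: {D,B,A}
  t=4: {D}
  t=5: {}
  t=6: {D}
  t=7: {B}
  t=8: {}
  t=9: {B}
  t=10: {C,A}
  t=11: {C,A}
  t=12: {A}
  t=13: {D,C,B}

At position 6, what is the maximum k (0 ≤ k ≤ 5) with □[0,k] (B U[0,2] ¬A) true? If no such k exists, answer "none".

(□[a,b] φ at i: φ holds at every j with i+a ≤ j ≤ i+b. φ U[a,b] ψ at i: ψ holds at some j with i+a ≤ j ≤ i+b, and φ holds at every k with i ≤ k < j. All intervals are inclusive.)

(B U[0,2] ¬A) must hold from j=6 onward; find where it first fails.
  j=6: holds
  j=7: holds
  j=8: holds
  j=9: holds
  j=10: fails
Holds on [6,9], so largest k = 3.

3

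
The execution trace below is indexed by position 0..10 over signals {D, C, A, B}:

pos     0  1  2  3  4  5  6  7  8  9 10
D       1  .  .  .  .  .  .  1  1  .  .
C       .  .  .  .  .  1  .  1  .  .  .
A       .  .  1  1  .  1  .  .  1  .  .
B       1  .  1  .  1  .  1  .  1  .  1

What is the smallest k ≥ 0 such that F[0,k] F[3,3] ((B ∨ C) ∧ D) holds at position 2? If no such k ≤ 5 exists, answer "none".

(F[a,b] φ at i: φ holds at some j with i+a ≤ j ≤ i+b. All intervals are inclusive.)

2

Scan j = 2,3,… for F[3,3] ((B ∨ C) ∧ D):
  j=2: fails
  j=3: fails
  j=4: holds
First hit at j=4, so smallest k = 4-2 = 2.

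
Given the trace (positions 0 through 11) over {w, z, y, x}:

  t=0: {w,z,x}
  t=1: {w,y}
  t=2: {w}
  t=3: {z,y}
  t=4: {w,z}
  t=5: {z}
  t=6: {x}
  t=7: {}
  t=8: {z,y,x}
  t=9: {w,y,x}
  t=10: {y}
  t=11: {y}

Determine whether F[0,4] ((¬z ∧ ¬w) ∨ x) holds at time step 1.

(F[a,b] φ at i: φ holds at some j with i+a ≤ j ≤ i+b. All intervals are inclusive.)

Check ((¬z ∧ ¬w) ∨ x) at each j in [1,5]:
  j=1: false
  j=2: false
  j=3: false
  j=4: false
  j=5: false
No position in the window satisfies it → formula fails.

False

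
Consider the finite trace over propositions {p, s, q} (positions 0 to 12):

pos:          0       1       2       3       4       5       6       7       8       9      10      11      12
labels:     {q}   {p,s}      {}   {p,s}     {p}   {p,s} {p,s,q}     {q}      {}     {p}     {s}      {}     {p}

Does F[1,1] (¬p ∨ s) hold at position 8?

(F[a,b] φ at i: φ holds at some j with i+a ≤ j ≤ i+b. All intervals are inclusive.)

Check (¬p ∨ s) at each j in [9,9]:
  j=9: false
No position in the window satisfies it → formula fails.

False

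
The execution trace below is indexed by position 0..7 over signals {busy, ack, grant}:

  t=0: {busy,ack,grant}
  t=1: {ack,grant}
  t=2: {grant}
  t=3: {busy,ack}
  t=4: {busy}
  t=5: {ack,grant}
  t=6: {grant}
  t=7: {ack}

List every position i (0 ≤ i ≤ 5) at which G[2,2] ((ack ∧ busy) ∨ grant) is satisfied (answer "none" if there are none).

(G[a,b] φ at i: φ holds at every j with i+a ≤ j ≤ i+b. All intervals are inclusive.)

Evaluate at each i in [0,5]:
  i=0: ✓ (all of [2,2])
  i=1: ✓ (all of [3,3])
  i=2: ✗ (fails at j=4)
  i=3: ✓ (all of [5,5])
  i=4: ✓ (all of [6,6])
  i=5: ✗ (fails at j=7)

0, 1, 3, 4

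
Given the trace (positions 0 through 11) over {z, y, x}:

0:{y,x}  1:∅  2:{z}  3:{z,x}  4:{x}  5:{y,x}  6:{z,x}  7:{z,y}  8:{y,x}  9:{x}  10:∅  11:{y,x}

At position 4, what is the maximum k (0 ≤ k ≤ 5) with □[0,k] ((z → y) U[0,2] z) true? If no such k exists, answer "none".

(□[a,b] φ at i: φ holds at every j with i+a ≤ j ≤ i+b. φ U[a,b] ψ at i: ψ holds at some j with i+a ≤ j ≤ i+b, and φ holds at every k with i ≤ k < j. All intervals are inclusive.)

3

((z → y) U[0,2] z) must hold from j=4 onward; find where it first fails.
  j=4: holds
  j=5: holds
  j=6: holds
  j=7: holds
  j=8: fails
Holds on [4,7], so largest k = 3.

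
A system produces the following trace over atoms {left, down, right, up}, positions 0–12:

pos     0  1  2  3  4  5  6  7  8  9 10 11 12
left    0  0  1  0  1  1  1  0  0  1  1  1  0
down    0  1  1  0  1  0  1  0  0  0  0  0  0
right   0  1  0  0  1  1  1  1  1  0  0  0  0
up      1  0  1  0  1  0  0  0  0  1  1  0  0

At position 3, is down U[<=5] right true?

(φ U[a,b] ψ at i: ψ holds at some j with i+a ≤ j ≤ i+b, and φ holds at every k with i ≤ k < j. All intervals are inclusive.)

No

Need some j in [3,8] with right, and down at every k in [3,j-1].
  j=3: right false.
  j=4: right holds, but down fails at k=3 → not this j.
  j=5: right holds, but down fails at k=3 → not this j.
  j=6: right holds, but down fails at k=3 → not this j.
  j=7: right holds, but down fails at k=3 → not this j.
  j=8: right holds, but down fails at k=3 → not this j.
No j in the window works → until fails.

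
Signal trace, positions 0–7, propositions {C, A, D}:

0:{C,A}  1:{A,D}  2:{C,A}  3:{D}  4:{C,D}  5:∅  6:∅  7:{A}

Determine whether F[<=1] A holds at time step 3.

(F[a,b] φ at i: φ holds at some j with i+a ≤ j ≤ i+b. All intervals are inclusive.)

Check A at each j in [3,4]:
  j=3: false
  j=4: false
No position in the window satisfies it → formula fails.

No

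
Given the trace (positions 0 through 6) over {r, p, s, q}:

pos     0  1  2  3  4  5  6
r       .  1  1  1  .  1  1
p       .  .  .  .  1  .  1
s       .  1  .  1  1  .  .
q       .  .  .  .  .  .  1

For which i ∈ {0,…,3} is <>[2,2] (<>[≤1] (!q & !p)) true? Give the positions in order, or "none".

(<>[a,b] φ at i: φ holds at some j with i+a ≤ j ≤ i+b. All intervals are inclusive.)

0, 1, 2, 3

Evaluate at each i in [0,3]:
  i=0: ✓ (witness j=2)
  i=1: ✓ (witness j=3)
  i=2: ✓ (witness j=4)
  i=3: ✓ (witness j=5)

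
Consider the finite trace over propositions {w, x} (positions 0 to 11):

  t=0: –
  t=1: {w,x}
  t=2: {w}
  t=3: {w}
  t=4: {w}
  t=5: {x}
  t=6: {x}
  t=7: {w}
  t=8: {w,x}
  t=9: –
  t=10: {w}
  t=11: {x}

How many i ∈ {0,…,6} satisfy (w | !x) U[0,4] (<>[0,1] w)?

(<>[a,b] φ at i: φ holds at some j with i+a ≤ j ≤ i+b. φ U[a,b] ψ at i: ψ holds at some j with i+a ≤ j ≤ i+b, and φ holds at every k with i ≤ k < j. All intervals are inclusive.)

6

Evaluate at each i in [0,6]:
  i=0: ✓ (rhs at j=0)
  i=1: ✓ (rhs at j=1)
  i=2: ✓ (rhs at j=2)
  i=3: ✓ (rhs at j=3)
  i=4: ✓ (rhs at j=4)
  i=5: ✗ (lhs fails at k=5 before rhs at j=6)
  i=6: ✓ (rhs at j=6)
Positions where it holds: {0, 1, 2, 3, 4, 6} → 6.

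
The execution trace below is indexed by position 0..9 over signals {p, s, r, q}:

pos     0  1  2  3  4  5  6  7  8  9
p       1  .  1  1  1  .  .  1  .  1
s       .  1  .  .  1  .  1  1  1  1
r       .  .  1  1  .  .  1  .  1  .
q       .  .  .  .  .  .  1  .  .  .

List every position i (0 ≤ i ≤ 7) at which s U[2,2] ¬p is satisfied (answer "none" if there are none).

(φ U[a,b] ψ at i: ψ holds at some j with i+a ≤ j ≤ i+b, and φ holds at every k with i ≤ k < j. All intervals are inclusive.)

Evaluate at each i in [0,7]:
  i=0: ✗ (no rhs in [2,2])
  i=1: ✗ (no rhs in [3,3])
  i=2: ✗ (no rhs in [4,4])
  i=3: ✗ (lhs fails at k=3 before rhs at j=5)
  i=4: ✗ (lhs fails at k=5 before rhs at j=6)
  i=5: ✗ (no rhs in [7,7])
  i=6: ✓ (rhs at j=8; lhs holds on [6,7])
  i=7: ✗ (no rhs in [9,9])

6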